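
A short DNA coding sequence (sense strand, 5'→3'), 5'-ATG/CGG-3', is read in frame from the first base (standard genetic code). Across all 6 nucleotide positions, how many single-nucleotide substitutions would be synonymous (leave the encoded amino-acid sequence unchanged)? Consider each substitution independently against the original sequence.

4

Codon 1 (ATG, Met): 0 synonymous substitutions.
Codon 2 (CGG, Arg): 4 synonymous substitutions.
Total: 0 + 4 = 4.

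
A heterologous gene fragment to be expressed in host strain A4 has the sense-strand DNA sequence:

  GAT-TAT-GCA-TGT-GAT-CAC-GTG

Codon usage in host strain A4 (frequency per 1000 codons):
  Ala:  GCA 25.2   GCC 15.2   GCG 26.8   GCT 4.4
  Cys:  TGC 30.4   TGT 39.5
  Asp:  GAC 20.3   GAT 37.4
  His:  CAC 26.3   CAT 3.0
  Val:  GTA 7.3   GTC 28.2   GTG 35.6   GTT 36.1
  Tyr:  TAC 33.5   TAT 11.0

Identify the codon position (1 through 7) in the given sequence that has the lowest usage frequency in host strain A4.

Codon 1 GAT (Asp): 37.4 per 1000.
Codon 2 TAT (Tyr): 11.0 per 1000.
Codon 3 GCA (Ala): 25.2 per 1000.
Codon 4 TGT (Cys): 39.5 per 1000.
Codon 5 GAT (Asp): 37.4 per 1000.
Codon 6 CAC (His): 26.3 per 1000.
Codon 7 GTG (Val): 35.6 per 1000.
Lowest frequency is 11.0 at codon 2.

2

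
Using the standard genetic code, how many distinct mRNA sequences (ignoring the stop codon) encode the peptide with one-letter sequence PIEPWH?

Pro: 4 codons.
Ile: 3 codons.
Glu: 2 codons.
Pro: 4 codons.
Trp: 1 codon.
His: 2 codons.
4 × 3 × 2 × 4 × 1 × 2 = 192.

192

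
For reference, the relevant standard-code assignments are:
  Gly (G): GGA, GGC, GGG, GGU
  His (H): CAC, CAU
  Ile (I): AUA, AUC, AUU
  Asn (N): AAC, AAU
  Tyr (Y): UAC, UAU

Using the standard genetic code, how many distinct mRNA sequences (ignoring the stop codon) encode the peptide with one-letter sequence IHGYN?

Ile: 3 codons.
His: 2 codons.
Gly: 4 codons.
Tyr: 2 codons.
Asn: 2 codons.
3 × 2 × 4 × 2 × 2 = 96.

96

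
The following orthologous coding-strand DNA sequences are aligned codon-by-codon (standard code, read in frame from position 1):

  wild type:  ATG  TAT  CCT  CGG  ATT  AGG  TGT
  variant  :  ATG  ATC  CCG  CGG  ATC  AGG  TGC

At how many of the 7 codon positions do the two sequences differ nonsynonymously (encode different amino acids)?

Codon 1: ATG Met / ATG Met — identical.
Codon 2: TAT Tyr / ATC Ile — nonsynonymous.
Codon 3: CCT Pro / CCG Pro — synonymous.
Codon 4: CGG Arg / CGG Arg — identical.
Codon 5: ATT Ile / ATC Ile — synonymous.
Codon 6: AGG Arg / AGG Arg — identical.
Codon 7: TGT Cys / TGC Cys — synonymous.
Nonsynonymous differences: 1.

1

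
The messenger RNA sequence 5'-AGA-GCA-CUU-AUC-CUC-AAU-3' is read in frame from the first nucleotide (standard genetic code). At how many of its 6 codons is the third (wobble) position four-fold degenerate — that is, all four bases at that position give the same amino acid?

Codon 1 AGA (Arg): third position 2-fold.
Codon 2 GCA (Ala): third position 4-fold.
Codon 3 CUU (Leu): third position 4-fold.
Codon 4 AUC (Ile): third position 3-fold.
Codon 5 CUC (Leu): third position 4-fold.
Codon 6 AAU (Asn): third position 2-fold.
Four-fold degenerate third positions: 3.

3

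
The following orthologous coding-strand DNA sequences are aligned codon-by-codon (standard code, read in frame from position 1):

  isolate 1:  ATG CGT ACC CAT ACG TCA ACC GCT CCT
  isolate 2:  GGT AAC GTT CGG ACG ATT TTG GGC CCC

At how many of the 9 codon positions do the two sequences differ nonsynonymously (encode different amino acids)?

Codon 1: ATG Met / GGT Gly — nonsynonymous.
Codon 2: CGT Arg / AAC Asn — nonsynonymous.
Codon 3: ACC Thr / GTT Val — nonsynonymous.
Codon 4: CAT His / CGG Arg — nonsynonymous.
Codon 5: ACG Thr / ACG Thr — identical.
Codon 6: TCA Ser / ATT Ile — nonsynonymous.
Codon 7: ACC Thr / TTG Leu — nonsynonymous.
Codon 8: GCT Ala / GGC Gly — nonsynonymous.
Codon 9: CCT Pro / CCC Pro — synonymous.
Nonsynonymous differences: 7.

7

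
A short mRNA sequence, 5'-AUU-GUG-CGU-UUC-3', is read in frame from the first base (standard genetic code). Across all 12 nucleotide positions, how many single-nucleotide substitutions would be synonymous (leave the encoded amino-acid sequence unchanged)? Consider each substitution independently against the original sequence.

9

Codon 1 (AUU, Ile): 2 synonymous substitutions.
Codon 2 (GUG, Val): 3 synonymous substitutions.
Codon 3 (CGU, Arg): 3 synonymous substitutions.
Codon 4 (UUC, Phe): 1 synonymous substitution.
Total: 2 + 3 + 3 + 1 = 9.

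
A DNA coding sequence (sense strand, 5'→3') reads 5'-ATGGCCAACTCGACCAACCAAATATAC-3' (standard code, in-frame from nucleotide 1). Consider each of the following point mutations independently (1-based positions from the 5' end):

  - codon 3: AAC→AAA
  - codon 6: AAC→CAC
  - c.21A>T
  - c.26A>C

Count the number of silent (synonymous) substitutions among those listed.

0

Codon 3: AAC (Asn) → AAA (Lys) — missense.
Codon 6: AAC (Asn) → CAC (His) — missense.
Codon 7: CAA (Gln) → CAT (His) — missense.
Codon 9: TAC (Tyr) → TCC (Ser) — missense.
Synonymous: 0 of 4.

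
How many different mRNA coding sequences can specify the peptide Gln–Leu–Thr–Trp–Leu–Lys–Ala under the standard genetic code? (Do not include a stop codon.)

2304

Gln: 2 codons.
Leu: 6 codons.
Thr: 4 codons.
Trp: 1 codon.
Leu: 6 codons.
Lys: 2 codons.
Ala: 4 codons.
2 × 6 × 4 × 1 × 6 × 2 × 4 = 2304.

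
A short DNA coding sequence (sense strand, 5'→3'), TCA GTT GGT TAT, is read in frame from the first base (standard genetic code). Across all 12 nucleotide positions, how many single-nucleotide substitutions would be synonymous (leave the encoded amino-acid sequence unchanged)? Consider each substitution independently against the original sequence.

Codon 1 (TCA, Ser): 3 synonymous substitutions.
Codon 2 (GTT, Val): 3 synonymous substitutions.
Codon 3 (GGT, Gly): 3 synonymous substitutions.
Codon 4 (TAT, Tyr): 1 synonymous substitution.
Total: 3 + 3 + 3 + 1 = 10.

10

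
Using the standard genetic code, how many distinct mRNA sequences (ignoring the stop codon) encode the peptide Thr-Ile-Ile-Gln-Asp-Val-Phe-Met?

1152

Thr: 4 codons.
Ile: 3 codons.
Ile: 3 codons.
Gln: 2 codons.
Asp: 2 codons.
Val: 4 codons.
Phe: 2 codons.
Met: 1 codon.
4 × 3 × 3 × 2 × 2 × 4 × 2 × 1 = 1152.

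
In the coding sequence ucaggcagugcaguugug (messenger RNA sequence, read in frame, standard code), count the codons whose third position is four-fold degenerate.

Codon 1 UCA (Ser): third position 4-fold.
Codon 2 GGC (Gly): third position 4-fold.
Codon 3 AGU (Ser): third position 2-fold.
Codon 4 GCA (Ala): third position 4-fold.
Codon 5 GUU (Val): third position 4-fold.
Codon 6 GUG (Val): third position 4-fold.
Four-fold degenerate third positions: 5.

5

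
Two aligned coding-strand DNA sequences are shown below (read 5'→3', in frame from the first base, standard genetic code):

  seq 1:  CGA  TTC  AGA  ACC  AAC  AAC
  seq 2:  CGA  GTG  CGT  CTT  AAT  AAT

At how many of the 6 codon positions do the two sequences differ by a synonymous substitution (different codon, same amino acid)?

Codon 1: CGA Arg / CGA Arg — identical.
Codon 2: TTC Phe / GTG Val — nonsynonymous.
Codon 3: AGA Arg / CGT Arg — synonymous.
Codon 4: ACC Thr / CTT Leu — nonsynonymous.
Codon 5: AAC Asn / AAT Asn — synonymous.
Codon 6: AAC Asn / AAT Asn — synonymous.
Synonymous differences: 3.

3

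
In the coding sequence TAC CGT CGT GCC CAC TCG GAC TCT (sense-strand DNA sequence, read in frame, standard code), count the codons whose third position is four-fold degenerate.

Codon 1 TAC (Tyr): third position 2-fold.
Codon 2 CGT (Arg): third position 4-fold.
Codon 3 CGT (Arg): third position 4-fold.
Codon 4 GCC (Ala): third position 4-fold.
Codon 5 CAC (His): third position 2-fold.
Codon 6 TCG (Ser): third position 4-fold.
Codon 7 GAC (Asp): third position 2-fold.
Codon 8 TCT (Ser): third position 4-fold.
Four-fold degenerate third positions: 5.

5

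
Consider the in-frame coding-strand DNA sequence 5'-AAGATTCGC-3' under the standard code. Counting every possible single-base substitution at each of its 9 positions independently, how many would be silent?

Codon 1 (AAG, Lys): 1 synonymous substitution.
Codon 2 (ATT, Ile): 2 synonymous substitutions.
Codon 3 (CGC, Arg): 3 synonymous substitutions.
Total: 1 + 2 + 3 = 6.

6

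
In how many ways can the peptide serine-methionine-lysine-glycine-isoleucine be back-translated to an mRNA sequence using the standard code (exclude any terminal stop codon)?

Ser: 6 codons.
Met: 1 codon.
Lys: 2 codons.
Gly: 4 codons.
Ile: 3 codons.
6 × 1 × 2 × 4 × 3 = 144.

144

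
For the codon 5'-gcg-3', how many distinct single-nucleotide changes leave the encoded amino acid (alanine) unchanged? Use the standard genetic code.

3

Position 1: none → 0 synonymous.
Position 2: none → 0 synonymous.
Position 3: GCU, GCC, GCA → 3 synonymous.
Total: 0 + 0 + 3 = 3.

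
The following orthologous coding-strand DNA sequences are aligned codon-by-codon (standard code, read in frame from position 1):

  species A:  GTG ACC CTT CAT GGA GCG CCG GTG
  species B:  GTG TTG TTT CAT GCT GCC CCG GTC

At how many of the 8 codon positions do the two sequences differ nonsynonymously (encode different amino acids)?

Codon 1: GTG Val / GTG Val — identical.
Codon 2: ACC Thr / TTG Leu — nonsynonymous.
Codon 3: CTT Leu / TTT Phe — nonsynonymous.
Codon 4: CAT His / CAT His — identical.
Codon 5: GGA Gly / GCT Ala — nonsynonymous.
Codon 6: GCG Ala / GCC Ala — synonymous.
Codon 7: CCG Pro / CCG Pro — identical.
Codon 8: GTG Val / GTC Val — synonymous.
Nonsynonymous differences: 3.

3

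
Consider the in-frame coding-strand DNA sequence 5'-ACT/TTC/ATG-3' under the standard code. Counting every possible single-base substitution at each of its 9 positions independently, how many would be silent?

Codon 1 (ACT, Thr): 3 synonymous substitutions.
Codon 2 (TTC, Phe): 1 synonymous substitution.
Codon 3 (ATG, Met): 0 synonymous substitutions.
Total: 3 + 1 + 0 = 4.

4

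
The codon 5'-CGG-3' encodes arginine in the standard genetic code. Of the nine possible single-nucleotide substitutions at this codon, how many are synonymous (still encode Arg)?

Position 1: AGG → 1 synonymous.
Position 2: none → 0 synonymous.
Position 3: CGU, CGC, CGA → 3 synonymous.
Total: 1 + 0 + 3 = 4.

4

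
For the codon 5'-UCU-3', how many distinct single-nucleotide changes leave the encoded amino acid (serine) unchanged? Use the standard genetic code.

3

Position 1: none → 0 synonymous.
Position 2: none → 0 synonymous.
Position 3: UCC, UCA, UCG → 3 synonymous.
Total: 0 + 0 + 3 = 3.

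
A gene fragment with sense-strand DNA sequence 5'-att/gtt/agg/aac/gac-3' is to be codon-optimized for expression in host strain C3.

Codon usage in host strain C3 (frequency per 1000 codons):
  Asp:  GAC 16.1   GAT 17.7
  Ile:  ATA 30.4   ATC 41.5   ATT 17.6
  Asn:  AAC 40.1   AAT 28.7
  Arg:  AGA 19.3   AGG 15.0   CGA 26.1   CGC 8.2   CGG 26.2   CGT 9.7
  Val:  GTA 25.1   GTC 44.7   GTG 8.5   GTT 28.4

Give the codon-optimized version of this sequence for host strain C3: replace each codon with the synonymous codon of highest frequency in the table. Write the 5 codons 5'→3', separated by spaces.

ATC GTC CGG AAC GAT

Codon 1 (Ile): best is ATC at 41.5.
Codon 2 (Val): best is GTC at 44.7.
Codon 3 (Arg): best is CGG at 26.2.
Codon 4 (Asn): best is AAC at 40.1.
Codon 5 (Asp): best is GAT at 17.7.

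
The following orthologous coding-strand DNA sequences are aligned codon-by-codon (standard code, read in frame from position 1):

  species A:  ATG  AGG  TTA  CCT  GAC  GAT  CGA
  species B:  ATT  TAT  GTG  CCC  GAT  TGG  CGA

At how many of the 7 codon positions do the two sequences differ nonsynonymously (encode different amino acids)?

Codon 1: ATG Met / ATT Ile — nonsynonymous.
Codon 2: AGG Arg / TAT Tyr — nonsynonymous.
Codon 3: TTA Leu / GTG Val — nonsynonymous.
Codon 4: CCT Pro / CCC Pro — synonymous.
Codon 5: GAC Asp / GAT Asp — synonymous.
Codon 6: GAT Asp / TGG Trp — nonsynonymous.
Codon 7: CGA Arg / CGA Arg — identical.
Nonsynonymous differences: 4.

4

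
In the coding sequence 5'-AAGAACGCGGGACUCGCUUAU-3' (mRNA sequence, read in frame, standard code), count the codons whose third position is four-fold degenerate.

Codon 1 AAG (Lys): third position 2-fold.
Codon 2 AAC (Asn): third position 2-fold.
Codon 3 GCG (Ala): third position 4-fold.
Codon 4 GGA (Gly): third position 4-fold.
Codon 5 CUC (Leu): third position 4-fold.
Codon 6 GCU (Ala): third position 4-fold.
Codon 7 UAU (Tyr): third position 2-fold.
Four-fold degenerate third positions: 4.

4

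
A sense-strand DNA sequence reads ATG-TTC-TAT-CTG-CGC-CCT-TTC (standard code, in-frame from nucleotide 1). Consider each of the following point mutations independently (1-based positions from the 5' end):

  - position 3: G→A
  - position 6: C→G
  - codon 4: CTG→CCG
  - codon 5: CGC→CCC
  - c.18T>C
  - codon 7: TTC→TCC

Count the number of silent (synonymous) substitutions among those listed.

Codon 1: ATG (Met) → ATA (Ile) — missense.
Codon 2: TTC (Phe) → TTG (Leu) — missense.
Codon 4: CTG (Leu) → CCG (Pro) — missense.
Codon 5: CGC (Arg) → CCC (Pro) — missense.
Codon 6: CCT (Pro) → CCC (Pro) — synonymous.
Codon 7: TTC (Phe) → TCC (Ser) — missense.
Synonymous: 1 of 6.

1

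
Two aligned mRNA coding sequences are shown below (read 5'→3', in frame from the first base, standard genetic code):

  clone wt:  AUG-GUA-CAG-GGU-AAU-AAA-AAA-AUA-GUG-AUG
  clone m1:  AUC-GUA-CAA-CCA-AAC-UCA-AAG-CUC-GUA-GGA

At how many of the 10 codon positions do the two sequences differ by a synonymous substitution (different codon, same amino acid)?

Codon 1: AUG Met / AUC Ile — nonsynonymous.
Codon 2: GUA Val / GUA Val — identical.
Codon 3: CAG Gln / CAA Gln — synonymous.
Codon 4: GGU Gly / CCA Pro — nonsynonymous.
Codon 5: AAU Asn / AAC Asn — synonymous.
Codon 6: AAA Lys / UCA Ser — nonsynonymous.
Codon 7: AAA Lys / AAG Lys — synonymous.
Codon 8: AUA Ile / CUC Leu — nonsynonymous.
Codon 9: GUG Val / GUA Val — synonymous.
Codon 10: AUG Met / GGA Gly — nonsynonymous.
Synonymous differences: 4.

4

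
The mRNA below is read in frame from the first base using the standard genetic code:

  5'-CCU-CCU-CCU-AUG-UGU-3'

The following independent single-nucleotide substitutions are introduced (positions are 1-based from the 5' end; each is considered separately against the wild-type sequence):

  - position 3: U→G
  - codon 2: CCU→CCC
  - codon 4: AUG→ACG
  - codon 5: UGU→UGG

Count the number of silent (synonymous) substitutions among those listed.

2

Codon 1: CCU (Pro) → CCG (Pro) — synonymous.
Codon 2: CCU (Pro) → CCC (Pro) — synonymous.
Codon 4: AUG (Met) → ACG (Thr) — missense.
Codon 5: UGU (Cys) → UGG (Trp) — missense.
Synonymous: 2 of 4.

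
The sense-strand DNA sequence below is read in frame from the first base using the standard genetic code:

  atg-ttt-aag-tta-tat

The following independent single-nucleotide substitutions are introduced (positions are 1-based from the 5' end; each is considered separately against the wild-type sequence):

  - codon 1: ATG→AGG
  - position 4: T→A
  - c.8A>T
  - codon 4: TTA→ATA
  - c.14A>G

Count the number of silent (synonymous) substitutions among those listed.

Codon 1: ATG (Met) → AGG (Arg) — missense.
Codon 2: TTT (Phe) → ATT (Ile) — missense.
Codon 3: AAG (Lys) → ATG (Met) — missense.
Codon 4: TTA (Leu) → ATA (Ile) — missense.
Codon 5: TAT (Tyr) → TGT (Cys) — missense.
Synonymous: 0 of 5.

0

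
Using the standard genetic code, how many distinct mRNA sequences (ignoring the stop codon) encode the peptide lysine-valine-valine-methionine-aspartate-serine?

384

Lys: 2 codons.
Val: 4 codons.
Val: 4 codons.
Met: 1 codon.
Asp: 2 codons.
Ser: 6 codons.
2 × 4 × 4 × 1 × 2 × 6 = 384.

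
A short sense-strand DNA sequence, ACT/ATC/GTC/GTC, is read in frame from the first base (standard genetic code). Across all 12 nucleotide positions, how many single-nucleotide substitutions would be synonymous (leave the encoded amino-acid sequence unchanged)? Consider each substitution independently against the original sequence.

Codon 1 (ACT, Thr): 3 synonymous substitutions.
Codon 2 (ATC, Ile): 2 synonymous substitutions.
Codon 3 (GTC, Val): 3 synonymous substitutions.
Codon 4 (GTC, Val): 3 synonymous substitutions.
Total: 3 + 2 + 3 + 3 = 11.

11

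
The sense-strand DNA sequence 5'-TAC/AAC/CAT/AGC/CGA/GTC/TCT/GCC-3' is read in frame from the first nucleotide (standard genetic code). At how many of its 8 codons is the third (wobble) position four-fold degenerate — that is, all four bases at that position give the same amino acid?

4

Codon 1 TAC (Tyr): third position 2-fold.
Codon 2 AAC (Asn): third position 2-fold.
Codon 3 CAT (His): third position 2-fold.
Codon 4 AGC (Ser): third position 2-fold.
Codon 5 CGA (Arg): third position 4-fold.
Codon 6 GTC (Val): third position 4-fold.
Codon 7 TCT (Ser): third position 4-fold.
Codon 8 GCC (Ala): third position 4-fold.
Four-fold degenerate third positions: 4.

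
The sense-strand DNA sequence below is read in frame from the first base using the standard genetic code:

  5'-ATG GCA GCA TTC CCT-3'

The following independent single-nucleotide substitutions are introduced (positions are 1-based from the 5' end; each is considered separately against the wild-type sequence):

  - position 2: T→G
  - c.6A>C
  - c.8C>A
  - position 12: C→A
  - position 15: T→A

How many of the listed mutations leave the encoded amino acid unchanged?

Codon 1: ATG (Met) → AGG (Arg) — missense.
Codon 2: GCA (Ala) → GCC (Ala) — synonymous.
Codon 3: GCA (Ala) → GAA (Glu) — missense.
Codon 4: TTC (Phe) → TTA (Leu) — missense.
Codon 5: CCT (Pro) → CCA (Pro) — synonymous.
Synonymous: 2 of 5.

2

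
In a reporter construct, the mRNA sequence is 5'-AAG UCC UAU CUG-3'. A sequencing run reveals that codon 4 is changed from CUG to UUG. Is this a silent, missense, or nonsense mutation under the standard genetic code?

Position 10 falls in codon 4: CUG → Leu.
After the substitution the codon is UUG → Leu.
Both encode Leu, so the change is synonymous.

silent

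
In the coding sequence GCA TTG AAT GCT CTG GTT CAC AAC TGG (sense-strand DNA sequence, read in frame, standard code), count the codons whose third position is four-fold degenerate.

4

Codon 1 GCA (Ala): third position 4-fold.
Codon 2 TTG (Leu): third position 2-fold.
Codon 3 AAT (Asn): third position 2-fold.
Codon 4 GCT (Ala): third position 4-fold.
Codon 5 CTG (Leu): third position 4-fold.
Codon 6 GTT (Val): third position 4-fold.
Codon 7 CAC (His): third position 2-fold.
Codon 8 AAC (Asn): third position 2-fold.
Codon 9 TGG (Trp): third position 1-fold.
Four-fold degenerate third positions: 4.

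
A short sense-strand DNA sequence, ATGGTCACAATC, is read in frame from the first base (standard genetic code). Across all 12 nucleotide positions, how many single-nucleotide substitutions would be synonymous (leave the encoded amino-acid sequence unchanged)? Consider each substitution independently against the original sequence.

Codon 1 (ATG, Met): 0 synonymous substitutions.
Codon 2 (GTC, Val): 3 synonymous substitutions.
Codon 3 (ACA, Thr): 3 synonymous substitutions.
Codon 4 (ATC, Ile): 2 synonymous substitutions.
Total: 0 + 3 + 3 + 2 = 8.

8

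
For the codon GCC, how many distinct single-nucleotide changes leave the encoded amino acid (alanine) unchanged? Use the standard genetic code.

3

Position 1: none → 0 synonymous.
Position 2: none → 0 synonymous.
Position 3: GCU, GCA, GCG → 3 synonymous.
Total: 0 + 0 + 3 = 3.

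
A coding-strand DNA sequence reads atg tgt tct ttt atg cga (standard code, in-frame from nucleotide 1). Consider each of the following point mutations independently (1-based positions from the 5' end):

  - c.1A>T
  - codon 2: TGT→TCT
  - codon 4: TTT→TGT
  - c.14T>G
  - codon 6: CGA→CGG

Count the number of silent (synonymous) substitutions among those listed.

Codon 1: ATG (Met) → TTG (Leu) — missense.
Codon 2: TGT (Cys) → TCT (Ser) — missense.
Codon 4: TTT (Phe) → TGT (Cys) — missense.
Codon 5: ATG (Met) → AGG (Arg) — missense.
Codon 6: CGA (Arg) → CGG (Arg) — synonymous.
Synonymous: 1 of 5.

1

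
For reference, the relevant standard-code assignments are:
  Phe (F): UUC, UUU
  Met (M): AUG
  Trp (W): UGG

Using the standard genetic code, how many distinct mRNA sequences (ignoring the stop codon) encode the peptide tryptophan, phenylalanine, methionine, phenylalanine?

4

Trp: 1 codon.
Phe: 2 codons.
Met: 1 codon.
Phe: 2 codons.
1 × 2 × 1 × 2 = 4.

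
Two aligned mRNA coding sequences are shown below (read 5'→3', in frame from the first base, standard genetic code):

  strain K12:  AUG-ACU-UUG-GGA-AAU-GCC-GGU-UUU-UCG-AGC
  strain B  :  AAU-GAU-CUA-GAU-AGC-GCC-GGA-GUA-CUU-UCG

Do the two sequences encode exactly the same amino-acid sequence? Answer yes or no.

no

Codon 1: AUG Met / AAU Asn — nonsynonymous.
Codon 2: ACU Thr / GAU Asp — nonsynonymous.
Codon 3: UUG Leu / CUA Leu — synonymous.
Codon 4: GGA Gly / GAU Asp — nonsynonymous.
Codon 5: AAU Asn / AGC Ser — nonsynonymous.
Codon 6: GCC Ala / GCC Ala — identical.
Codon 7: GGU Gly / GGA Gly — synonymous.
Codon 8: UUU Phe / GUA Val — nonsynonymous.
Codon 9: UCG Ser / CUU Leu — nonsynonymous.
Codon 10: AGC Ser / UCG Ser — synonymous.
Nonsynonymous differences: 6 → different protein.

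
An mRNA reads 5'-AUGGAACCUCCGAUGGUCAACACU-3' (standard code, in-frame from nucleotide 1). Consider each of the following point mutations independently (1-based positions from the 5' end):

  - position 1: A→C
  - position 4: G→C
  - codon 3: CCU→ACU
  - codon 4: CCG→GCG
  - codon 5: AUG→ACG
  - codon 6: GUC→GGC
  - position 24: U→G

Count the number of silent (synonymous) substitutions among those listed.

Codon 1: AUG (Met) → CUG (Leu) — missense.
Codon 2: GAA (Glu) → CAA (Gln) — missense.
Codon 3: CCU (Pro) → ACU (Thr) — missense.
Codon 4: CCG (Pro) → GCG (Ala) — missense.
Codon 5: AUG (Met) → ACG (Thr) — missense.
Codon 6: GUC (Val) → GGC (Gly) — missense.
Codon 8: ACU (Thr) → ACG (Thr) — synonymous.
Synonymous: 1 of 7.

1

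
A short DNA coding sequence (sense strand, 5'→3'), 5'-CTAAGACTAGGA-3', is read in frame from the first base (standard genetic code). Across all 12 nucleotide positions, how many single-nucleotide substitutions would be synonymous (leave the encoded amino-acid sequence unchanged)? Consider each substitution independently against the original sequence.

Codon 1 (CTA, Leu): 4 synonymous substitutions.
Codon 2 (AGA, Arg): 2 synonymous substitutions.
Codon 3 (CTA, Leu): 4 synonymous substitutions.
Codon 4 (GGA, Gly): 3 synonymous substitutions.
Total: 4 + 2 + 4 + 3 = 13.

13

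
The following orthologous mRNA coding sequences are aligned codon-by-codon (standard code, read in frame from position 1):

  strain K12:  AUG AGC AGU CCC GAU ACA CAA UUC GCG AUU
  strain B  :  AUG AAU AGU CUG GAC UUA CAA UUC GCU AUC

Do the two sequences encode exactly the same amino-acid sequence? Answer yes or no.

Codon 1: AUG Met / AUG Met — identical.
Codon 2: AGC Ser / AAU Asn — nonsynonymous.
Codon 3: AGU Ser / AGU Ser — identical.
Codon 4: CCC Pro / CUG Leu — nonsynonymous.
Codon 5: GAU Asp / GAC Asp — synonymous.
Codon 6: ACA Thr / UUA Leu — nonsynonymous.
Codon 7: CAA Gln / CAA Gln — identical.
Codon 8: UUC Phe / UUC Phe — identical.
Codon 9: GCG Ala / GCU Ala — synonymous.
Codon 10: AUU Ile / AUC Ile — synonymous.
Nonsynonymous differences: 3 → different protein.

no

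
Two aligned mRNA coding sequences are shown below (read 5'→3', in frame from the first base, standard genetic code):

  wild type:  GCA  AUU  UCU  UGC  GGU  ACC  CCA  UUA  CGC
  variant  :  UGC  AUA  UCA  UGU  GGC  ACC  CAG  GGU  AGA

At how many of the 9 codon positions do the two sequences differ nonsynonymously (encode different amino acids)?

Codon 1: GCA Ala / UGC Cys — nonsynonymous.
Codon 2: AUU Ile / AUA Ile — synonymous.
Codon 3: UCU Ser / UCA Ser — synonymous.
Codon 4: UGC Cys / UGU Cys — synonymous.
Codon 5: GGU Gly / GGC Gly — synonymous.
Codon 6: ACC Thr / ACC Thr — identical.
Codon 7: CCA Pro / CAG Gln — nonsynonymous.
Codon 8: UUA Leu / GGU Gly — nonsynonymous.
Codon 9: CGC Arg / AGA Arg — synonymous.
Nonsynonymous differences: 3.

3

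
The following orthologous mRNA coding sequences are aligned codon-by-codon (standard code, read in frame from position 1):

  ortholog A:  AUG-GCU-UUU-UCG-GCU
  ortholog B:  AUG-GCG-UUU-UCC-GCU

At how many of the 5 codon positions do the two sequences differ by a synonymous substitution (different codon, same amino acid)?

Codon 1: AUG Met / AUG Met — identical.
Codon 2: GCU Ala / GCG Ala — synonymous.
Codon 3: UUU Phe / UUU Phe — identical.
Codon 4: UCG Ser / UCC Ser — synonymous.
Codon 5: GCU Ala / GCU Ala — identical.
Synonymous differences: 2.

2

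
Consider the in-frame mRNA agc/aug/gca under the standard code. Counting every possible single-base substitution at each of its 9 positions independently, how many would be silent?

Codon 1 (AGC, Ser): 1 synonymous substitution.
Codon 2 (AUG, Met): 0 synonymous substitutions.
Codon 3 (GCA, Ala): 3 synonymous substitutions.
Total: 1 + 0 + 3 = 4.

4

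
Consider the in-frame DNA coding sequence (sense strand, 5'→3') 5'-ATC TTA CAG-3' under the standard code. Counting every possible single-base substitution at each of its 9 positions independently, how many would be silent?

Codon 1 (ATC, Ile): 2 synonymous substitutions.
Codon 2 (TTA, Leu): 2 synonymous substitutions.
Codon 3 (CAG, Gln): 1 synonymous substitution.
Total: 2 + 2 + 1 = 5.

5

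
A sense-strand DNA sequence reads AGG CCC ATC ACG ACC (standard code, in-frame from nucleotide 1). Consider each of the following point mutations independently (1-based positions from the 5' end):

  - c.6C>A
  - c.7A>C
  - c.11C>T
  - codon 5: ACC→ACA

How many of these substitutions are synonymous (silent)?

2

Codon 2: CCC (Pro) → CCA (Pro) — synonymous.
Codon 3: ATC (Ile) → CTC (Leu) — missense.
Codon 4: ACG (Thr) → ATG (Met) — missense.
Codon 5: ACC (Thr) → ACA (Thr) — synonymous.
Synonymous: 2 of 4.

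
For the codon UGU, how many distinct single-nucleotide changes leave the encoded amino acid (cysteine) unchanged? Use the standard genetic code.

Position 1: none → 0 synonymous.
Position 2: none → 0 synonymous.
Position 3: UGC → 1 synonymous.
Total: 0 + 0 + 1 = 1.

1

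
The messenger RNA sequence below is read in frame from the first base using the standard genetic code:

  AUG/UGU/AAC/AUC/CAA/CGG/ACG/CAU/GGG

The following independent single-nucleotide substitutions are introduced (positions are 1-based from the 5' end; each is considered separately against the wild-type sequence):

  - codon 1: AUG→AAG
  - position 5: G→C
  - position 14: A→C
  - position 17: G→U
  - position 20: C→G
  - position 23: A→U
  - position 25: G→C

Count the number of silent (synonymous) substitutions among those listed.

Codon 1: AUG (Met) → AAG (Lys) — missense.
Codon 2: UGU (Cys) → UCU (Ser) — missense.
Codon 5: CAA (Gln) → CCA (Pro) — missense.
Codon 6: CGG (Arg) → CUG (Leu) — missense.
Codon 7: ACG (Thr) → AGG (Arg) — missense.
Codon 8: CAU (His) → CUU (Leu) — missense.
Codon 9: GGG (Gly) → CGG (Arg) — missense.
Synonymous: 0 of 7.

0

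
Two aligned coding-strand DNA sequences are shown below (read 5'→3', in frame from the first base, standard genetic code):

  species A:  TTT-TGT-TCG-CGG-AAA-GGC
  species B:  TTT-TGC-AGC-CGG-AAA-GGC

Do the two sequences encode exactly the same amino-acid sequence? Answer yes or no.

Codon 1: TTT Phe / TTT Phe — identical.
Codon 2: TGT Cys / TGC Cys — synonymous.
Codon 3: TCG Ser / AGC Ser — synonymous.
Codon 4: CGG Arg / CGG Arg — identical.
Codon 5: AAA Lys / AAA Lys — identical.
Codon 6: GGC Gly / GGC Gly — identical.
Nonsynonymous differences: 0 → same protein.

yes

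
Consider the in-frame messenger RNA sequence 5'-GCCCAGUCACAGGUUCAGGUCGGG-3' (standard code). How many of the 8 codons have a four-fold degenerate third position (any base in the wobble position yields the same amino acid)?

Codon 1 GCC (Ala): third position 4-fold.
Codon 2 CAG (Gln): third position 2-fold.
Codon 3 UCA (Ser): third position 4-fold.
Codon 4 CAG (Gln): third position 2-fold.
Codon 5 GUU (Val): third position 4-fold.
Codon 6 CAG (Gln): third position 2-fold.
Codon 7 GUC (Val): third position 4-fold.
Codon 8 GGG (Gly): third position 4-fold.
Four-fold degenerate third positions: 5.

5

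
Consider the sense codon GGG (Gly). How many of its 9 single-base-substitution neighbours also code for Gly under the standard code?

3

Position 1: none → 0 synonymous.
Position 2: none → 0 synonymous.
Position 3: GGU, GGC, GGA → 3 synonymous.
Total: 0 + 0 + 3 = 3.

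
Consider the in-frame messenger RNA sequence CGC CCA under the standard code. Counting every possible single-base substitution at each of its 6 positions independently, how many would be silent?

Codon 1 (CGC, Arg): 3 synonymous substitutions.
Codon 2 (CCA, Pro): 3 synonymous substitutions.
Total: 3 + 3 = 6.

6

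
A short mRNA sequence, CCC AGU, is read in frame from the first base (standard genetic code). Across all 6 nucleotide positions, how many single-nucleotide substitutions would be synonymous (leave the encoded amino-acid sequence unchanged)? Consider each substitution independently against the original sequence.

4

Codon 1 (CCC, Pro): 3 synonymous substitutions.
Codon 2 (AGU, Ser): 1 synonymous substitution.
Total: 3 + 1 = 4.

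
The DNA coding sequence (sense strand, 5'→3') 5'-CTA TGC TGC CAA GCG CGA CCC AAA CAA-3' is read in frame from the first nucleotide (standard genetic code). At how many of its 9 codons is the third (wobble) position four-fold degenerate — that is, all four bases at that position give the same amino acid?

4

Codon 1 CTA (Leu): third position 4-fold.
Codon 2 TGC (Cys): third position 2-fold.
Codon 3 TGC (Cys): third position 2-fold.
Codon 4 CAA (Gln): third position 2-fold.
Codon 5 GCG (Ala): third position 4-fold.
Codon 6 CGA (Arg): third position 4-fold.
Codon 7 CCC (Pro): third position 4-fold.
Codon 8 AAA (Lys): third position 2-fold.
Codon 9 CAA (Gln): third position 2-fold.
Four-fold degenerate third positions: 4.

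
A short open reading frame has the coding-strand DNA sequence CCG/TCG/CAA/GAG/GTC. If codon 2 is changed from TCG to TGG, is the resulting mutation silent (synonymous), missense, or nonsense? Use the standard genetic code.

Position 5 falls in codon 2: TCG → Ser.
After the substitution the codon is TGG → Trp.
Ser ≠ Trp, so this is a missense mutation.

missense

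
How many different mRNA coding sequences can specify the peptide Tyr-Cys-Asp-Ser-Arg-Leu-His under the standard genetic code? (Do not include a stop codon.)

Tyr: 2 codons.
Cys: 2 codons.
Asp: 2 codons.
Ser: 6 codons.
Arg: 6 codons.
Leu: 6 codons.
His: 2 codons.
2 × 2 × 2 × 6 × 6 × 6 × 2 = 3456.

3456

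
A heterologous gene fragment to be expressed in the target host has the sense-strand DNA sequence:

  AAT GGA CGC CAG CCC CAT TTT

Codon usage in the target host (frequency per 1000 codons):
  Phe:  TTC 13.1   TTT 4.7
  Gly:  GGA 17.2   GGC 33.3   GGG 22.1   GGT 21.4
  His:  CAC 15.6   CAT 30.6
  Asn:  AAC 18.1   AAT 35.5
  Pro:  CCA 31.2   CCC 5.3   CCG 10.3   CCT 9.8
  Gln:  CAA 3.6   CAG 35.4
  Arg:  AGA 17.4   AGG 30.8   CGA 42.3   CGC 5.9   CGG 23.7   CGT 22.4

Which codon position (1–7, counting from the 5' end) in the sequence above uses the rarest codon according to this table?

Codon 1 AAT (Asn): 35.5 per 1000.
Codon 2 GGA (Gly): 17.2 per 1000.
Codon 3 CGC (Arg): 5.9 per 1000.
Codon 4 CAG (Gln): 35.4 per 1000.
Codon 5 CCC (Pro): 5.3 per 1000.
Codon 6 CAT (His): 30.6 per 1000.
Codon 7 TTT (Phe): 4.7 per 1000.
Lowest frequency is 4.7 at codon 7.

7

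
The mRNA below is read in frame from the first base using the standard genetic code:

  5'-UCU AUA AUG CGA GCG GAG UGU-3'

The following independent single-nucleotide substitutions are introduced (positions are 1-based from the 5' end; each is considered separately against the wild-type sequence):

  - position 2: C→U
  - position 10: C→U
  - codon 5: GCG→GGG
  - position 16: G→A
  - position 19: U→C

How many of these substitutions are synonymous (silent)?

Codon 1: UCU (Ser) → UUU (Phe) — missense.
Codon 4: CGA (Arg) → UGA (Stop) — nonsense.
Codon 5: GCG (Ala) → GGG (Gly) — missense.
Codon 6: GAG (Glu) → AAG (Lys) — missense.
Codon 7: UGU (Cys) → CGU (Arg) — missense.
Synonymous: 0 of 5.

0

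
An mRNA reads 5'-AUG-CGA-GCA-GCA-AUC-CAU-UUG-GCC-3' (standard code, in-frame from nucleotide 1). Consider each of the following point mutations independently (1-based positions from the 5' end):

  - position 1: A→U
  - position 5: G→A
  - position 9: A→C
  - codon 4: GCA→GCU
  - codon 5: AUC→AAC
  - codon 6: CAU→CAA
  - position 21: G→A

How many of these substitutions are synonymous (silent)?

Codon 1: AUG (Met) → UUG (Leu) — missense.
Codon 2: CGA (Arg) → CAA (Gln) — missense.
Codon 3: GCA (Ala) → GCC (Ala) — synonymous.
Codon 4: GCA (Ala) → GCU (Ala) — synonymous.
Codon 5: AUC (Ile) → AAC (Asn) — missense.
Codon 6: CAU (His) → CAA (Gln) — missense.
Codon 7: UUG (Leu) → UUA (Leu) — synonymous.
Synonymous: 3 of 7.

3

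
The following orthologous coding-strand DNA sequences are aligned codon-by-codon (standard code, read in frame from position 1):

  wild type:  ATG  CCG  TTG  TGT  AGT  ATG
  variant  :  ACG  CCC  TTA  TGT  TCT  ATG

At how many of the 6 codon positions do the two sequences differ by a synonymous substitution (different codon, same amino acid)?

Codon 1: ATG Met / ACG Thr — nonsynonymous.
Codon 2: CCG Pro / CCC Pro — synonymous.
Codon 3: TTG Leu / TTA Leu — synonymous.
Codon 4: TGT Cys / TGT Cys — identical.
Codon 5: AGT Ser / TCT Ser — synonymous.
Codon 6: ATG Met / ATG Met — identical.
Synonymous differences: 3.

3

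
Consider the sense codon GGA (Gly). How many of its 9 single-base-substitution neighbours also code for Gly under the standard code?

3

Position 1: none → 0 synonymous.
Position 2: none → 0 synonymous.
Position 3: GGU, GGC, GGG → 3 synonymous.
Total: 0 + 0 + 3 = 3.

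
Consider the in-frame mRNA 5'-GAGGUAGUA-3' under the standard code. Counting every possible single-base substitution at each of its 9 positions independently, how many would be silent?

Codon 1 (GAG, Glu): 1 synonymous substitution.
Codon 2 (GUA, Val): 3 synonymous substitutions.
Codon 3 (GUA, Val): 3 synonymous substitutions.
Total: 1 + 3 + 3 = 7.

7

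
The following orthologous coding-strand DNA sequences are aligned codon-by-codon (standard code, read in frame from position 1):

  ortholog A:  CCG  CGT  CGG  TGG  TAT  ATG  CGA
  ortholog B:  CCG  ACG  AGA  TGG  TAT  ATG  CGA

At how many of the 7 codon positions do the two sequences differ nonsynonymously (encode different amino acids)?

1

Codon 1: CCG Pro / CCG Pro — identical.
Codon 2: CGT Arg / ACG Thr — nonsynonymous.
Codon 3: CGG Arg / AGA Arg — synonymous.
Codon 4: TGG Trp / TGG Trp — identical.
Codon 5: TAT Tyr / TAT Tyr — identical.
Codon 6: ATG Met / ATG Met — identical.
Codon 7: CGA Arg / CGA Arg — identical.
Nonsynonymous differences: 1.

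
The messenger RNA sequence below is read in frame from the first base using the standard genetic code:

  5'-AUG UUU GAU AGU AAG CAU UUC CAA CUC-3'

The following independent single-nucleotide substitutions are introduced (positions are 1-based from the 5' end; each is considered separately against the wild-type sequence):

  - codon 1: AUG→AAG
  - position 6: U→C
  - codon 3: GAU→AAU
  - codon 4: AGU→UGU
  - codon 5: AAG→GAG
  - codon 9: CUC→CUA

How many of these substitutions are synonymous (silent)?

Codon 1: AUG (Met) → AAG (Lys) — missense.
Codon 2: UUU (Phe) → UUC (Phe) — synonymous.
Codon 3: GAU (Asp) → AAU (Asn) — missense.
Codon 4: AGU (Ser) → UGU (Cys) — missense.
Codon 5: AAG (Lys) → GAG (Glu) — missense.
Codon 9: CUC (Leu) → CUA (Leu) — synonymous.
Synonymous: 2 of 6.

2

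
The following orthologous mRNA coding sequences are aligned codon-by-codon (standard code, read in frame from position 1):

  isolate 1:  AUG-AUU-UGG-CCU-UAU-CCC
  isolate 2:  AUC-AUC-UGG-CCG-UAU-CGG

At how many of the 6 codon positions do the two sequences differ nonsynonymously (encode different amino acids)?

2

Codon 1: AUG Met / AUC Ile — nonsynonymous.
Codon 2: AUU Ile / AUC Ile — synonymous.
Codon 3: UGG Trp / UGG Trp — identical.
Codon 4: CCU Pro / CCG Pro — synonymous.
Codon 5: UAU Tyr / UAU Tyr — identical.
Codon 6: CCC Pro / CGG Arg — nonsynonymous.
Nonsynonymous differences: 2.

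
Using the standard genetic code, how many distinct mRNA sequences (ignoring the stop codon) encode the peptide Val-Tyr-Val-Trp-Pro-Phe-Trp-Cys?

Val: 4 codons.
Tyr: 2 codons.
Val: 4 codons.
Trp: 1 codon.
Pro: 4 codons.
Phe: 2 codons.
Trp: 1 codon.
Cys: 2 codons.
4 × 2 × 4 × 1 × 4 × 2 × 1 × 2 = 512.

512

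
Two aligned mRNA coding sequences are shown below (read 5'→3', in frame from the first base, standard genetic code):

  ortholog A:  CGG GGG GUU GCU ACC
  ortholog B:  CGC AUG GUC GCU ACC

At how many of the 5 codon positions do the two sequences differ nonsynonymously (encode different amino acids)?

Codon 1: CGG Arg / CGC Arg — synonymous.
Codon 2: GGG Gly / AUG Met — nonsynonymous.
Codon 3: GUU Val / GUC Val — synonymous.
Codon 4: GCU Ala / GCU Ala — identical.
Codon 5: ACC Thr / ACC Thr — identical.
Nonsynonymous differences: 1.

1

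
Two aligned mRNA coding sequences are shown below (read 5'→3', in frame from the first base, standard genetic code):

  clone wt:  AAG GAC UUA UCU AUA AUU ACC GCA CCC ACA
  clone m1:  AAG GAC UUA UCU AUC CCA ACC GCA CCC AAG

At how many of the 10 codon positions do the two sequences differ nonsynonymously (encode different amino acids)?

Codon 1: AAG Lys / AAG Lys — identical.
Codon 2: GAC Asp / GAC Asp — identical.
Codon 3: UUA Leu / UUA Leu — identical.
Codon 4: UCU Ser / UCU Ser — identical.
Codon 5: AUA Ile / AUC Ile — synonymous.
Codon 6: AUU Ile / CCA Pro — nonsynonymous.
Codon 7: ACC Thr / ACC Thr — identical.
Codon 8: GCA Ala / GCA Ala — identical.
Codon 9: CCC Pro / CCC Pro — identical.
Codon 10: ACA Thr / AAG Lys — nonsynonymous.
Nonsynonymous differences: 2.

2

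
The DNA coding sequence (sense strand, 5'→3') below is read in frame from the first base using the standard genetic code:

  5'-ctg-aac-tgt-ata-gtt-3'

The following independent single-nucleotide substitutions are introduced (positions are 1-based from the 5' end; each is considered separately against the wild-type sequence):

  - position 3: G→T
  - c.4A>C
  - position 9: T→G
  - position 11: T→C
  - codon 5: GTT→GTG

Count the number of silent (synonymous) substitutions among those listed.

2

Codon 1: CTG (Leu) → CTT (Leu) — synonymous.
Codon 2: AAC (Asn) → CAC (His) — missense.
Codon 3: TGT (Cys) → TGG (Trp) — missense.
Codon 4: ATA (Ile) → ACA (Thr) — missense.
Codon 5: GTT (Val) → GTG (Val) — synonymous.
Synonymous: 2 of 5.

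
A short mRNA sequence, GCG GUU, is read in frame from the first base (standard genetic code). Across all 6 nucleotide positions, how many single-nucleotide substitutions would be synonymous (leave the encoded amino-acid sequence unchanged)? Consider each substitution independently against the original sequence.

Codon 1 (GCG, Ala): 3 synonymous substitutions.
Codon 2 (GUU, Val): 3 synonymous substitutions.
Total: 3 + 3 = 6.

6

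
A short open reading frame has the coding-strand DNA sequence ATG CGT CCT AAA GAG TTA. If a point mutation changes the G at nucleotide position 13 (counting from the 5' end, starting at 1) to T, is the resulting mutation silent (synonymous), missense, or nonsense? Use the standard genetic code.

nonsense

Position 13 falls in codon 5: GAG → Glu.
After the substitution the codon is TAG → Stop.
The new codon is a stop codon, so this is a nonsense mutation.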